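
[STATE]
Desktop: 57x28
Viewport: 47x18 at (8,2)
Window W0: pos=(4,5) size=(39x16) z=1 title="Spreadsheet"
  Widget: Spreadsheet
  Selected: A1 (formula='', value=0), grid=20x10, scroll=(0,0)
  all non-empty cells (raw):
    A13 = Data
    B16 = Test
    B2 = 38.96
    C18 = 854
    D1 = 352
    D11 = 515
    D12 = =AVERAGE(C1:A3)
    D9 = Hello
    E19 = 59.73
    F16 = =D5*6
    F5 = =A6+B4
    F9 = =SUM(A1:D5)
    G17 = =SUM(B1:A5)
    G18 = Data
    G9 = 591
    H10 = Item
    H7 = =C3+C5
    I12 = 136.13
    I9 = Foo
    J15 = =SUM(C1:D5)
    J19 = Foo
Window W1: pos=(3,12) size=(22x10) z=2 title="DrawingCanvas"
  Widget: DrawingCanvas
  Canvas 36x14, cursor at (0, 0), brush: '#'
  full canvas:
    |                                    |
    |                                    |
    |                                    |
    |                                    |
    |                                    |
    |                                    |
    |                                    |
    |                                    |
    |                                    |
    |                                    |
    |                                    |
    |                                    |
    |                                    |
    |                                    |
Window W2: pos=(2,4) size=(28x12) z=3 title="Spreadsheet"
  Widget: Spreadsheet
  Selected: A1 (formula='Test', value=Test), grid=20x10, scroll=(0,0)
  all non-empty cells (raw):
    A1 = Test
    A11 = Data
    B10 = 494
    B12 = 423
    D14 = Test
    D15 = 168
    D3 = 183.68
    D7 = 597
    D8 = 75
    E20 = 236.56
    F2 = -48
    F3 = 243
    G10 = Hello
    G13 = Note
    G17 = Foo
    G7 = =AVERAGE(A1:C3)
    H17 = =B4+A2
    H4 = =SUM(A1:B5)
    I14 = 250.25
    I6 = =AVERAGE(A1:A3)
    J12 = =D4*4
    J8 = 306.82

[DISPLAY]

                                               
                                               
━━━━━━━━━━━━━━━━━━━━━┓                         
adsheet              ┃━━━━━━━━━━━━┓            
─────────────────────┨            ┃            
est                  ┃────────────┨            
  A       B       C  ┃            ┃            
---------------------┃      D     ┃            
Test]         0      ┃------------┃            
      0       0      ┃  0     352 ┃            
      0       0      ┃  0       0 ┃            
      0       0      ┃  0       0 ┃            
      0       0      ┃  0       0 ┃            
━━━━━━━━━━━━━━━━━━━━━┛  0       0 ┃            
                ┃       0       0 ┃            
                ┃       0       0 ┃            
                ┃       0       0 ┃            
                ┃       0Hello    ┃            


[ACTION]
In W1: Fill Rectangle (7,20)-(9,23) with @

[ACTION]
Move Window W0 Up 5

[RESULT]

──────────────────────────────────┨            
                                  ┃            
━━━━━━━━━━━━━━━━━━━━━┓      D     ┃            
adsheet              ┃------------┃            
─────────────────────┨  0     352 ┃            
est                  ┃  0       0 ┃            
  A       B       C  ┃  0       0 ┃            
---------------------┃  0       0 ┃            
Test]         0      ┃  0       0 ┃            
      0       0      ┃  0       0 ┃            
      0       0      ┃  0       0 ┃            
      0       0      ┃  0       0 ┃            
      0       0      ┃  0Hello    ┃            
━━━━━━━━━━━━━━━━━━━━━┛━━━━━━━━━━━━┛            
                ┃                              
                ┃                              
                ┃                              
                ┃                              


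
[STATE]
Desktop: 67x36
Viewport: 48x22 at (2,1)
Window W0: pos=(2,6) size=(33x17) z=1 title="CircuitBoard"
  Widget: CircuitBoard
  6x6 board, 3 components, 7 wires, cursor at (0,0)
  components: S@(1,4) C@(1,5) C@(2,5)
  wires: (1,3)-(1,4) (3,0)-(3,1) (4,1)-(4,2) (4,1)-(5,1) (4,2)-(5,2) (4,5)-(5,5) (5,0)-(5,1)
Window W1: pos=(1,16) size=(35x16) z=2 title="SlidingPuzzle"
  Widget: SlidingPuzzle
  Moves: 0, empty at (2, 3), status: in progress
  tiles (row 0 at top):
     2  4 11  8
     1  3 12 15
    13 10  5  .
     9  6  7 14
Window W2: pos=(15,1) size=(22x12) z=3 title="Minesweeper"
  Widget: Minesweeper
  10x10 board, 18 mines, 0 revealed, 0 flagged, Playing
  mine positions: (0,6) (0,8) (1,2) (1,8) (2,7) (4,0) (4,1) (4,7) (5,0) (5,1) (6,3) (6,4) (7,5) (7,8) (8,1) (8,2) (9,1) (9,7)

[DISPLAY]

             ┏━━━━━━━━━━━━━━━━━━━━┓             
             ┃ Minesweeper        ┃             
             ┠────────────────────┨             
             ┃■■■■■■■■■■          ┃             
             ┃■■■■■■■■■■          ┃             
┏━━━━━━━━━━━━┃■■■■■■■■■■          ┃             
┃ CircuitBoar┃■■■■■■■■■■          ┃             
┠────────────┃■■■■■■■■■■          ┃             
┃   0 1 2 3 4┃■■■■■■■■■■          ┃             
┃0  [.]      ┃■■■■■■■■■■          ┃             
┃            ┃■■■■■■■■■■          ┃             
┃1           ┗━━━━━━━━━━━━━━━━━━━━┛             
┃                               ┃               
┃2                       C      ┃               
┃                               ┃               
━━━━━━━━━━━━━━━━━━━━━━━━━━━━━━━━━┓              
 SlidingPuzzle                   ┃              
─────────────────────────────────┨              
┌────┬────┬────┬────┐            ┃              
│  2 │  4 │ 11 │  8 │            ┃              
├────┼────┼────┼────┤            ┃              
│  1 │  3 │ 12 │ 15 │            ┃              


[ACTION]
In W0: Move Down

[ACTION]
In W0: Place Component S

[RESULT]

             ┏━━━━━━━━━━━━━━━━━━━━┓             
             ┃ Minesweeper        ┃             
             ┠────────────────────┨             
             ┃■■■■■■■■■■          ┃             
             ┃■■■■■■■■■■          ┃             
┏━━━━━━━━━━━━┃■■■■■■■■■■          ┃             
┃ CircuitBoar┃■■■■■■■■■■          ┃             
┠────────────┃■■■■■■■■■■          ┃             
┃   0 1 2 3 4┃■■■■■■■■■■          ┃             
┃0           ┃■■■■■■■■■■          ┃             
┃            ┃■■■■■■■■■■          ┃             
┃1  [S]      ┗━━━━━━━━━━━━━━━━━━━━┛             
┃                               ┃               
┃2                       C      ┃               
┃                               ┃               
━━━━━━━━━━━━━━━━━━━━━━━━━━━━━━━━━┓              
 SlidingPuzzle                   ┃              
─────────────────────────────────┨              
┌────┬────┬────┬────┐            ┃              
│  2 │  4 │ 11 │  8 │            ┃              
├────┼────┼────┼────┤            ┃              
│  1 │  3 │ 12 │ 15 │            ┃              


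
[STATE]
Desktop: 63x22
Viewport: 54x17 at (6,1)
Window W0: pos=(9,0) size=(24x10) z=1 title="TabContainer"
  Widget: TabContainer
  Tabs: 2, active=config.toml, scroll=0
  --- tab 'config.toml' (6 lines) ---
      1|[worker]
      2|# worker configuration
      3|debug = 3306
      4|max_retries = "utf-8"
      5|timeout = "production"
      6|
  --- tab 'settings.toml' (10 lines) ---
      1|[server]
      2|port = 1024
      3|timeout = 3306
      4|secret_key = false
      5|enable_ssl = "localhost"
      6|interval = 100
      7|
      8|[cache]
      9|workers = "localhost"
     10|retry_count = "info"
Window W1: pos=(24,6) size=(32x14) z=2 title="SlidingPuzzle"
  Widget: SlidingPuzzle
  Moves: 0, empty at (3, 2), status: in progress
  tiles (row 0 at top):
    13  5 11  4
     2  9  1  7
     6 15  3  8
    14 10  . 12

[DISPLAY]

   ┃ TabContainer         ┃                           
   ┠──────────────────────┨                           
   ┃[config.toml]│ setting┃                           
   ┃──────────────────────┃                           
   ┃[worker]              ┃                           
   ┃# worker confi┏━━━━━━━━━━━━━━━━━━━━━━━━━━━━━━┓    
   ┃debug = 3306  ┃ SlidingPuzzle                ┃    
   ┃max_retries = ┠──────────────────────────────┨    
   ┗━━━━━━━━━━━━━━┃┌────┬────┬────┬────┐         ┃    
                  ┃│ 13 │  5 │ 11 │  4 │         ┃    
                  ┃├────┼────┼────┼────┤         ┃    
                  ┃│  2 │  9 │  1 │  7 │         ┃    
                  ┃├────┼────┼────┼────┤         ┃    
                  ┃│  6 │ 15 │  3 │  8 │         ┃    
                  ┃├────┼────┼────┼────┤         ┃    
                  ┃│ 14 │ 10 │    │ 12 │         ┃    
                  ┃└────┴────┴────┴────┘         ┃    


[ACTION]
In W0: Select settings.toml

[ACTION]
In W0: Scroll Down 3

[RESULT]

   ┃ TabContainer         ┃                           
   ┠──────────────────────┨                           
   ┃ config.toml │[setting┃                           
   ┃──────────────────────┃                           
   ┃secret_key = false    ┃                           
   ┃enable_ssl = "┏━━━━━━━━━━━━━━━━━━━━━━━━━━━━━━┓    
   ┃interval = 100┃ SlidingPuzzle                ┃    
   ┃              ┠──────────────────────────────┨    
   ┗━━━━━━━━━━━━━━┃┌────┬────┬────┬────┐         ┃    
                  ┃│ 13 │  5 │ 11 │  4 │         ┃    
                  ┃├────┼────┼────┼────┤         ┃    
                  ┃│  2 │  9 │  1 │  7 │         ┃    
                  ┃├────┼────┼────┼────┤         ┃    
                  ┃│  6 │ 15 │  3 │  8 │         ┃    
                  ┃├────┼────┼────┼────┤         ┃    
                  ┃│ 14 │ 10 │    │ 12 │         ┃    
                  ┃└────┴────┴────┴────┘         ┃    


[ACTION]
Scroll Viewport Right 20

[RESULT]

┃ TabContainer         ┃                              
┠──────────────────────┨                              
┃ config.toml │[setting┃                              
┃──────────────────────┃                              
┃secret_key = false    ┃                              
┃enable_ssl = "┏━━━━━━━━━━━━━━━━━━━━━━━━━━━━━━┓       
┃interval = 100┃ SlidingPuzzle                ┃       
┃              ┠──────────────────────────────┨       
┗━━━━━━━━━━━━━━┃┌────┬────┬────┬────┐         ┃       
               ┃│ 13 │  5 │ 11 │  4 │         ┃       
               ┃├────┼────┼────┼────┤         ┃       
               ┃│  2 │  9 │  1 │  7 │         ┃       
               ┃├────┼────┼────┼────┤         ┃       
               ┃│  6 │ 15 │  3 │  8 │         ┃       
               ┃├────┼────┼────┼────┤         ┃       
               ┃│ 14 │ 10 │    │ 12 │         ┃       
               ┃└────┴────┴────┴────┘         ┃       


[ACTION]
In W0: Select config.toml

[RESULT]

┃ TabContainer         ┃                              
┠──────────────────────┨                              
┃[config.toml]│ setting┃                              
┃──────────────────────┃                              
┃[worker]              ┃                              
┃# worker confi┏━━━━━━━━━━━━━━━━━━━━━━━━━━━━━━┓       
┃debug = 3306  ┃ SlidingPuzzle                ┃       
┃max_retries = ┠──────────────────────────────┨       
┗━━━━━━━━━━━━━━┃┌────┬────┬────┬────┐         ┃       
               ┃│ 13 │  5 │ 11 │  4 │         ┃       
               ┃├────┼────┼────┼────┤         ┃       
               ┃│  2 │  9 │  1 │  7 │         ┃       
               ┃├────┼────┼────┼────┤         ┃       
               ┃│  6 │ 15 │  3 │  8 │         ┃       
               ┃├────┼────┼────┼────┤         ┃       
               ┃│ 14 │ 10 │    │ 12 │         ┃       
               ┃└────┴────┴────┴────┘         ┃       


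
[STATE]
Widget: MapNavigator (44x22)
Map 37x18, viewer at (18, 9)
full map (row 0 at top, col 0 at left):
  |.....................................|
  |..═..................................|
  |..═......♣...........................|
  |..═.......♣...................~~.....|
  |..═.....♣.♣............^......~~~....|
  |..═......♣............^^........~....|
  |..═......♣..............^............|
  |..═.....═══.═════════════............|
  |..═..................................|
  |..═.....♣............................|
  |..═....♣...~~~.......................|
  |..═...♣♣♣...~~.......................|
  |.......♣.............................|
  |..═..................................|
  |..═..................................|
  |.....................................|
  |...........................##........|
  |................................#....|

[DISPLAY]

                                            
                                            
    .....................................   
    ..═..................................   
    ..═......♣...........................   
    ..═.......♣...................~~.....   
    ..═.....♣.♣............^......~~~....   
    ..═......♣............^^........~....   
    ..═......♣..............^............   
    ..═.....═══.═════════════............   
    ..═..................................   
    ..═.....♣.........@..................   
    ..═....♣...~~~.......................   
    ..═...♣♣♣...~~.......................   
    .......♣.............................   
    ..═..................................   
    ..═..................................   
    .....................................   
    ...........................##........   
    ................................#....   
                                            
                                            


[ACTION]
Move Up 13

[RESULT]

                                            
                                            
                                            
                                            
                                            
                                            
                                            
                                            
                                            
                                            
                                            
    ..................@..................   
    ..═..................................   
    ..═......♣...........................   
    ..═.......♣...................~~.....   
    ..═.....♣.♣............^......~~~....   
    ..═......♣............^^........~....   
    ..═......♣..............^............   
    ..═.....═══.═════════════............   
    ..═..................................   
    ..═.....♣............................   
    ..═....♣...~~~.......................   


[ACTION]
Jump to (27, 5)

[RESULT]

                                            
                                            
                                            
                                            
                                            
                                            
................................            
................................            
....♣...........................            
.....♣...................~~.....            
...♣.♣............^......~~~....            
....♣............^^...@....~....            
....♣..............^............            
...═══.═════════════............            
................................            
...♣............................            
..♣...~~~.......................            
.♣♣♣...~~.......................            
..♣.............................            
................................            
................................            
................................            


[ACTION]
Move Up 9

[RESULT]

                                            
                                            
                                            
                                            
                                            
                                            
                                            
                                            
                                            
                                            
                                            
......................@.........            
................................            
....♣...........................            
.....♣...................~~.....            
...♣.♣............^......~~~....            
....♣............^^........~....            
....♣..............^............            
...═══.═════════════............            
................................            
...♣............................            
..♣...~~~.......................            


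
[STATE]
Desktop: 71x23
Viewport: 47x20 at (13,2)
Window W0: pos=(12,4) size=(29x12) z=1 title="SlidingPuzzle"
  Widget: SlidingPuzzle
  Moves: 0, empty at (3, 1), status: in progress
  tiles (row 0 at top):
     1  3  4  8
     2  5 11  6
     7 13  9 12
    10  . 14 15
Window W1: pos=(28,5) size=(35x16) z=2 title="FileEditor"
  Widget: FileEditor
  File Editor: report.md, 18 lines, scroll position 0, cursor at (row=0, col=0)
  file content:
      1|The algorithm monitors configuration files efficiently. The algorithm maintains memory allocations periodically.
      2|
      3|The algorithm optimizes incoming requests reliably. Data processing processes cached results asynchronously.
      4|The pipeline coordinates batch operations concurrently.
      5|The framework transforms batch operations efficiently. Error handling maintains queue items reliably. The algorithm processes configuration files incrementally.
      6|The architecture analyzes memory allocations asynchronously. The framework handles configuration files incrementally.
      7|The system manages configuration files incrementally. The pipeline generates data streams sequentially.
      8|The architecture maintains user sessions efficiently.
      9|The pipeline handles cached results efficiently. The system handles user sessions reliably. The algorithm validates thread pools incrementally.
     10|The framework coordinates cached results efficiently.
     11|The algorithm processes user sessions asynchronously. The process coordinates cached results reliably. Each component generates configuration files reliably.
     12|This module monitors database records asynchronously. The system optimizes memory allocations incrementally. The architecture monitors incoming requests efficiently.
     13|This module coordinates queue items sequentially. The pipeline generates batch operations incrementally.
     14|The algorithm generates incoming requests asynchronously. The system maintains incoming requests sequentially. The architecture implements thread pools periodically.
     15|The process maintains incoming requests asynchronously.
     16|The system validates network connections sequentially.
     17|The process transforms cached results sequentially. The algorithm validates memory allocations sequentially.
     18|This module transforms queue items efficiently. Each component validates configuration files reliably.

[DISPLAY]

                                               
                                               
━━━━━━━━━━━━━━━━━━━━━━━━━━━┓                   
 SlidingPuzzle ┏━━━━━━━━━━━━━━━━━━━━━━━━━━━━━━━
───────────────┃ FileEditor                    
┌────┬────┬────┠───────────────────────────────
│  1 │  3 │  4 ┃█he algorithm monitors configur
├────┼────┼────┃                               
│  2 │  5 │ 11 ┃The algorithm optimizes incomin
├────┼────┼────┃The pipeline coordinates batch 
│  7 │ 13 │  9 ┃The framework transforms batch 
├────┼────┼────┃The architecture analyzes memor
│ 10 │    │ 14 ┃The system manages configuratio
━━━━━━━━━━━━━━━┃The architecture maintains user
               ┃The pipeline handles cached res
               ┃The framework coordinates cache
               ┃The algorithm processes user se
               ┃This module monitors database r
               ┗━━━━━━━━━━━━━━━━━━━━━━━━━━━━━━━
                                               


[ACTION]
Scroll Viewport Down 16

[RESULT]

                                               
━━━━━━━━━━━━━━━━━━━━━━━━━━━┓                   
 SlidingPuzzle ┏━━━━━━━━━━━━━━━━━━━━━━━━━━━━━━━
───────────────┃ FileEditor                    
┌────┬────┬────┠───────────────────────────────
│  1 │  3 │  4 ┃█he algorithm monitors configur
├────┼────┼────┃                               
│  2 │  5 │ 11 ┃The algorithm optimizes incomin
├────┼────┼────┃The pipeline coordinates batch 
│  7 │ 13 │  9 ┃The framework transforms batch 
├────┼────┼────┃The architecture analyzes memor
│ 10 │    │ 14 ┃The system manages configuratio
━━━━━━━━━━━━━━━┃The architecture maintains user
               ┃The pipeline handles cached res
               ┃The framework coordinates cache
               ┃The algorithm processes user se
               ┃This module monitors database r
               ┗━━━━━━━━━━━━━━━━━━━━━━━━━━━━━━━
                                               
                                               


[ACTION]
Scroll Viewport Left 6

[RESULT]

                                               
     ┏━━━━━━━━━━━━━━━━━━━━━━━━━━━┓             
     ┃ SlidingPuzzle ┏━━━━━━━━━━━━━━━━━━━━━━━━━
     ┠───────────────┃ FileEditor              
     ┃┌────┬────┬────┠─────────────────────────
     ┃│  1 │  3 │  4 ┃█he algorithm monitors co
     ┃├────┼────┼────┃                         
     ┃│  2 │  5 │ 11 ┃The algorithm optimizes i
     ┃├────┼────┼────┃The pipeline coordinates 
     ┃│  7 │ 13 │  9 ┃The framework transforms 
     ┃├────┼────┼────┃The architecture analyzes
     ┃│ 10 │    │ 14 ┃The system manages config
     ┗━━━━━━━━━━━━━━━┃The architecture maintain
                     ┃The pipeline handles cach
                     ┃The framework coordinates
                     ┃The algorithm processes u
                     ┃This module monitors data
                     ┗━━━━━━━━━━━━━━━━━━━━━━━━━
                                               
                                               


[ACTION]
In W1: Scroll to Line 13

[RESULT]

                                               
     ┏━━━━━━━━━━━━━━━━━━━━━━━━━━━┓             
     ┃ SlidingPuzzle ┏━━━━━━━━━━━━━━━━━━━━━━━━━
     ┠───────────────┃ FileEditor              
     ┃┌────┬────┬────┠─────────────────────────
     ┃│  1 │  3 │  4 ┃The system manages config
     ┃├────┼────┼────┃The architecture maintain
     ┃│  2 │  5 │ 11 ┃The pipeline handles cach
     ┃├────┼────┼────┃The framework coordinates
     ┃│  7 │ 13 │  9 ┃The algorithm processes u
     ┃├────┼────┼────┃This module monitors data
     ┃│ 10 │    │ 14 ┃This module coordinates q
     ┗━━━━━━━━━━━━━━━┃The algorithm generates i
                     ┃The process maintains inc
                     ┃The system validates netw
                     ┃The process transforms ca
                     ┃This module transforms qu
                     ┗━━━━━━━━━━━━━━━━━━━━━━━━━
                                               
                                               


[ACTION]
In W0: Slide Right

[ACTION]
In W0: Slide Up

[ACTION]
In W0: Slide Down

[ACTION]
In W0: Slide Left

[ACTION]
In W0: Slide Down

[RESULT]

                                               
     ┏━━━━━━━━━━━━━━━━━━━━━━━━━━━┓             
     ┃ SlidingPuzzle ┏━━━━━━━━━━━━━━━━━━━━━━━━━
     ┠───────────────┃ FileEditor              
     ┃┌────┬────┬────┠─────────────────────────
     ┃│  1 │  3 │  4 ┃The system manages config
     ┃├────┼────┼────┃The architecture maintain
     ┃│  2 │    │ 11 ┃The pipeline handles cach
     ┃├────┼────┼────┃The framework coordinates
     ┃│ 13 │  5 │  9 ┃The algorithm processes u
     ┃├────┼────┼────┃This module monitors data
     ┃│  7 │ 10 │ 14 ┃This module coordinates q
     ┗━━━━━━━━━━━━━━━┃The algorithm generates i
                     ┃The process maintains inc
                     ┃The system validates netw
                     ┃The process transforms ca
                     ┃This module transforms qu
                     ┗━━━━━━━━━━━━━━━━━━━━━━━━━
                                               
                                               


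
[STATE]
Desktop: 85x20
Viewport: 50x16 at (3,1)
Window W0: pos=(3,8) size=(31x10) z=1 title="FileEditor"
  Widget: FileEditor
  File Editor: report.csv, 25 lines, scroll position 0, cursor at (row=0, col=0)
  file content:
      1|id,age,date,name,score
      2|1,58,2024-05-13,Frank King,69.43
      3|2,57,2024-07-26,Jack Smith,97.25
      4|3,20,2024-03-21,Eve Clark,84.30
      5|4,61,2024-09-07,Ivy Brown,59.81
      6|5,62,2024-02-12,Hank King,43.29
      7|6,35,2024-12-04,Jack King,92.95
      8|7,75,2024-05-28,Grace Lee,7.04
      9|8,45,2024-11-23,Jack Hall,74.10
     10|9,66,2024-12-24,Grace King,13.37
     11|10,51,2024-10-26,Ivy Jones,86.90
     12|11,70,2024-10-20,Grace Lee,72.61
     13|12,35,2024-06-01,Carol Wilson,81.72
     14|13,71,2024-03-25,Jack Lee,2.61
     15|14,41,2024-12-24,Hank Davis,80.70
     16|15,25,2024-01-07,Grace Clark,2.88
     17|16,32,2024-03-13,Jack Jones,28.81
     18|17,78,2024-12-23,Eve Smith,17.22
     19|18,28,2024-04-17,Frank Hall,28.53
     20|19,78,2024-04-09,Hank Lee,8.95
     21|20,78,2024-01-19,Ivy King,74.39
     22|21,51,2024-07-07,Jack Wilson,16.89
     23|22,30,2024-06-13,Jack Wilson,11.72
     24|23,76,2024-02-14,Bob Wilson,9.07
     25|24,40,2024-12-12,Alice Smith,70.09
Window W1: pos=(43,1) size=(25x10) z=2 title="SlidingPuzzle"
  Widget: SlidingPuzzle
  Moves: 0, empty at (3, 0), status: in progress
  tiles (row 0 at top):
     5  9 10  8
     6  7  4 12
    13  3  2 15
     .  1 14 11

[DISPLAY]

                                        ┏━━━━━━━━━
                                        ┃ SlidingP
                                        ┠─────────
                                        ┃┌────┬───
                                        ┃│  5 │  9
                                        ┃├────┼───
                                        ┃│  6 │  7
┏━━━━━━━━━━━━━━━━━━━━━━━━━━━━━┓         ┃├────┼───
┃ FileEditor                  ┃         ┃│ 13 │  3
┠─────────────────────────────┨         ┗━━━━━━━━━
┃█d,age,date,name,score      ▲┃                   
┃1,58,2024-05-13,Frank King,6█┃                   
┃2,57,2024-07-26,Jack Smith,9░┃                   
┃3,20,2024-03-21,Eve Clark,84░┃                   
┃4,61,2024-09-07,Ivy Brown,59░┃                   
┃5,62,2024-02-12,Hank King,43▼┃                   


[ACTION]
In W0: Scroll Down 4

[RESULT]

                                        ┏━━━━━━━━━
                                        ┃ SlidingP
                                        ┠─────────
                                        ┃┌────┬───
                                        ┃│  5 │  9
                                        ┃├────┼───
                                        ┃│  6 │  7
┏━━━━━━━━━━━━━━━━━━━━━━━━━━━━━┓         ┃├────┼───
┃ FileEditor                  ┃         ┃│ 13 │  3
┠─────────────────────────────┨         ┗━━━━━━━━━
┃4,61,2024-09-07,Ivy Brown,59▲┃                   
┃5,62,2024-02-12,Hank King,43█┃                   
┃6,35,2024-12-04,Jack King,92░┃                   
┃7,75,2024-05-28,Grace Lee,7.░┃                   
┃8,45,2024-11-23,Jack Hall,74░┃                   
┃9,66,2024-12-24,Grace King,1▼┃                   


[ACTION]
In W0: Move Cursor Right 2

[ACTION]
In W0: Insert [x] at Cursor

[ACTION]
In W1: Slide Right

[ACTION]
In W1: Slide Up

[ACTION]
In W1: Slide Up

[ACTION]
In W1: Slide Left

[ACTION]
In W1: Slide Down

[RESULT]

                                        ┏━━━━━━━━━
                                        ┃ SlidingP
                                        ┠─────────
                                        ┃┌────┬───
                                        ┃│  5 │  9
                                        ┃├────┼───
                                        ┃│  6 │  7
┏━━━━━━━━━━━━━━━━━━━━━━━━━━━━━┓         ┃├────┼───
┃ FileEditor                  ┃         ┃│ 13 │   
┠─────────────────────────────┨         ┗━━━━━━━━━
┃4,61,2024-09-07,Ivy Brown,59▲┃                   
┃5,62,2024-02-12,Hank King,43█┃                   
┃6,35,2024-12-04,Jack King,92░┃                   
┃7,75,2024-05-28,Grace Lee,7.░┃                   
┃8,45,2024-11-23,Jack Hall,74░┃                   
┃9,66,2024-12-24,Grace King,1▼┃                   


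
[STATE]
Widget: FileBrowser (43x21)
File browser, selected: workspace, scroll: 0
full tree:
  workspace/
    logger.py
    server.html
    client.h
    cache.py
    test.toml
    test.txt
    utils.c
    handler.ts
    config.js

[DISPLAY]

> [-] workspace/                           
    logger.py                              
    server.html                            
    client.h                               
    cache.py                               
    test.toml                              
    test.txt                               
    utils.c                                
    handler.ts                             
    config.js                              
                                           
                                           
                                           
                                           
                                           
                                           
                                           
                                           
                                           
                                           
                                           


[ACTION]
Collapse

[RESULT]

> [+] workspace/                           
                                           
                                           
                                           
                                           
                                           
                                           
                                           
                                           
                                           
                                           
                                           
                                           
                                           
                                           
                                           
                                           
                                           
                                           
                                           
                                           


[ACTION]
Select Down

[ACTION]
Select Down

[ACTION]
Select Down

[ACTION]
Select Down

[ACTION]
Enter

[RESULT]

> [-] workspace/                           
    logger.py                              
    server.html                            
    client.h                               
    cache.py                               
    test.toml                              
    test.txt                               
    utils.c                                
    handler.ts                             
    config.js                              
                                           
                                           
                                           
                                           
                                           
                                           
                                           
                                           
                                           
                                           
                                           


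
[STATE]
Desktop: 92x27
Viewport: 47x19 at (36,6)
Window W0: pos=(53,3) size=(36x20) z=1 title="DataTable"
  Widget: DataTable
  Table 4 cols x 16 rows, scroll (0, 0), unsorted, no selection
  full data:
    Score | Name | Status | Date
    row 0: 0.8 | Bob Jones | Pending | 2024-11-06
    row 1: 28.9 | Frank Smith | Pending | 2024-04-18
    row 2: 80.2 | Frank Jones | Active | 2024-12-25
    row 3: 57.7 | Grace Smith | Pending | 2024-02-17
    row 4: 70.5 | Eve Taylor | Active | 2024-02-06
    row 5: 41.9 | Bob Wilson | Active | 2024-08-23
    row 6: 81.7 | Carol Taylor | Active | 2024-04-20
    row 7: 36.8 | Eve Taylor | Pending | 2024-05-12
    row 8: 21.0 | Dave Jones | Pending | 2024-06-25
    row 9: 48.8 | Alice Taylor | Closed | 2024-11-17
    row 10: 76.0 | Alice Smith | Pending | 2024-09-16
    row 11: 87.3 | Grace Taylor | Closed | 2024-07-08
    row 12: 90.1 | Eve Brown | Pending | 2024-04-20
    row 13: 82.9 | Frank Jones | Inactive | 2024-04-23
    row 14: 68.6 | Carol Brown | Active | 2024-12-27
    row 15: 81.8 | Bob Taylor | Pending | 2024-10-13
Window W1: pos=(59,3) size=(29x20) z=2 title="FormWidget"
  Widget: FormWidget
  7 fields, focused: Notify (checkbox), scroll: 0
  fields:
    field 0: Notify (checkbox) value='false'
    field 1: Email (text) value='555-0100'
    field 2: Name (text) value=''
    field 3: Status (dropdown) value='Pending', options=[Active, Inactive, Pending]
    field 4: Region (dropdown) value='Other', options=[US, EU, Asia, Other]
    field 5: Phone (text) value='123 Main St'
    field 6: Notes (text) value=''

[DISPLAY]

                 ┃Score┃> Notify:     [ ]      
                 ┃─────┃  Email:      [555-0100
                 ┃0.8  ┃  Name:       [        
                 ┃28.9 ┃  Status:     [Pending 
                 ┃80.2 ┃  Region:     [Other   
                 ┃57.7 ┃  Phone:      [123 Main
                 ┃70.5 ┃  Notes:      [        
                 ┃41.9 ┃                       
                 ┃81.7 ┃                       
                 ┃36.8 ┃                       
                 ┃21.0 ┃                       
                 ┃48.8 ┃                       
                 ┃76.0 ┃                       
                 ┃87.3 ┃                       
                 ┃90.1 ┃                       
                 ┃82.9 ┃                       
                 ┗━━━━━┗━━━━━━━━━━━━━━━━━━━━━━━
                                               
                                               


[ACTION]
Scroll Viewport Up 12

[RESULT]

                                               
                                               
                                               
                 ┏━━━━━┏━━━━━━━━━━━━━━━━━━━━━━━
                 ┃ Data┃ FormWidget            
                 ┠─────┠───────────────────────
                 ┃Score┃> Notify:     [ ]      
                 ┃─────┃  Email:      [555-0100
                 ┃0.8  ┃  Name:       [        
                 ┃28.9 ┃  Status:     [Pending 
                 ┃80.2 ┃  Region:     [Other   
                 ┃57.7 ┃  Phone:      [123 Main
                 ┃70.5 ┃  Notes:      [        
                 ┃41.9 ┃                       
                 ┃81.7 ┃                       
                 ┃36.8 ┃                       
                 ┃21.0 ┃                       
                 ┃48.8 ┃                       
                 ┃76.0 ┃                       


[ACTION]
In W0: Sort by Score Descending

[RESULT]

                                               
                                               
                                               
                 ┏━━━━━┏━━━━━━━━━━━━━━━━━━━━━━━
                 ┃ Data┃ FormWidget            
                 ┠─────┠───────────────────────
                 ┃Scor▼┃> Notify:     [ ]      
                 ┃─────┃  Email:      [555-0100
                 ┃90.1 ┃  Name:       [        
                 ┃87.3 ┃  Status:     [Pending 
                 ┃82.9 ┃  Region:     [Other   
                 ┃81.8 ┃  Phone:      [123 Main
                 ┃81.7 ┃  Notes:      [        
                 ┃80.2 ┃                       
                 ┃76.0 ┃                       
                 ┃70.5 ┃                       
                 ┃68.6 ┃                       
                 ┃57.7 ┃                       
                 ┃48.8 ┃                       


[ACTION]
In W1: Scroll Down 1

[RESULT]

                                               
                                               
                                               
                 ┏━━━━━┏━━━━━━━━━━━━━━━━━━━━━━━
                 ┃ Data┃ FormWidget            
                 ┠─────┠───────────────────────
                 ┃Scor▼┃  Email:      [555-0100
                 ┃─────┃  Name:       [        
                 ┃90.1 ┃  Status:     [Pending 
                 ┃87.3 ┃  Region:     [Other   
                 ┃82.9 ┃  Phone:      [123 Main
                 ┃81.8 ┃  Notes:      [        
                 ┃81.7 ┃                       
                 ┃80.2 ┃                       
                 ┃76.0 ┃                       
                 ┃70.5 ┃                       
                 ┃68.6 ┃                       
                 ┃57.7 ┃                       
                 ┃48.8 ┃                       


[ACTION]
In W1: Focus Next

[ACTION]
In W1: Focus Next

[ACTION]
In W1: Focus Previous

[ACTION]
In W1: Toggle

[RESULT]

                                               
                                               
                                               
                 ┏━━━━━┏━━━━━━━━━━━━━━━━━━━━━━━
                 ┃ Data┃ FormWidget            
                 ┠─────┠───────────────────────
                 ┃Scor▼┃> Email:      [555-0100
                 ┃─────┃  Name:       [        
                 ┃90.1 ┃  Status:     [Pending 
                 ┃87.3 ┃  Region:     [Other   
                 ┃82.9 ┃  Phone:      [123 Main
                 ┃81.8 ┃  Notes:      [        
                 ┃81.7 ┃                       
                 ┃80.2 ┃                       
                 ┃76.0 ┃                       
                 ┃70.5 ┃                       
                 ┃68.6 ┃                       
                 ┃57.7 ┃                       
                 ┃48.8 ┃                       
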